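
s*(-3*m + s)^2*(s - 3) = 9*m^2*s^2 - 27*m^2*s - 6*m*s^3 + 18*m*s^2 + s^4 - 3*s^3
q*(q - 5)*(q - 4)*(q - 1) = q^4 - 10*q^3 + 29*q^2 - 20*q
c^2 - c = c*(c - 1)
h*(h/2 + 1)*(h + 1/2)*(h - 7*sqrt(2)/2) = h^4/2 - 7*sqrt(2)*h^3/4 + 5*h^3/4 - 35*sqrt(2)*h^2/8 + h^2/2 - 7*sqrt(2)*h/4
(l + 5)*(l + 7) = l^2 + 12*l + 35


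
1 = 1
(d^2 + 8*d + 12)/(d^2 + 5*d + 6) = (d + 6)/(d + 3)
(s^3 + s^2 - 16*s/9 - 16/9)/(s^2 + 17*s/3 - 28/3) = (3*s^2 + 7*s + 4)/(3*(s + 7))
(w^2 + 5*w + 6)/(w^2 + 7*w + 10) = (w + 3)/(w + 5)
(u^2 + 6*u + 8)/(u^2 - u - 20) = (u + 2)/(u - 5)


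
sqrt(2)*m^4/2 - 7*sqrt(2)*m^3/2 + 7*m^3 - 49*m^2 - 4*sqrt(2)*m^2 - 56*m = m*(m - 8)*(m + 7*sqrt(2))*(sqrt(2)*m/2 + sqrt(2)/2)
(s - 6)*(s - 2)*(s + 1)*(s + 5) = s^4 - 2*s^3 - 31*s^2 + 32*s + 60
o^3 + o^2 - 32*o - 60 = (o - 6)*(o + 2)*(o + 5)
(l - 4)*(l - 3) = l^2 - 7*l + 12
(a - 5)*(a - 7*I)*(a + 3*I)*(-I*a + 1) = -I*a^4 - 3*a^3 + 5*I*a^3 + 15*a^2 - 25*I*a^2 + 21*a + 125*I*a - 105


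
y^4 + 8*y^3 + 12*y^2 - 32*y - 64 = (y - 2)*(y + 2)*(y + 4)^2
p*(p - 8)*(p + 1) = p^3 - 7*p^2 - 8*p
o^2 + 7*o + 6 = (o + 1)*(o + 6)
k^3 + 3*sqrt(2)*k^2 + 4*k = k*(k + sqrt(2))*(k + 2*sqrt(2))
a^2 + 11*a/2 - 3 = (a - 1/2)*(a + 6)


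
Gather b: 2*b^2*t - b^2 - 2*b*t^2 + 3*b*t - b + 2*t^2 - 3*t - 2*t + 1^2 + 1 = b^2*(2*t - 1) + b*(-2*t^2 + 3*t - 1) + 2*t^2 - 5*t + 2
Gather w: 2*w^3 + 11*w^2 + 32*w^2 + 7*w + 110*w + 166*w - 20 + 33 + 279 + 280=2*w^3 + 43*w^2 + 283*w + 572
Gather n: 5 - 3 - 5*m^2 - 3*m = -5*m^2 - 3*m + 2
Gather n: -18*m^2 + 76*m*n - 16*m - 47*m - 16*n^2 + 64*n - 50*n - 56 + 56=-18*m^2 - 63*m - 16*n^2 + n*(76*m + 14)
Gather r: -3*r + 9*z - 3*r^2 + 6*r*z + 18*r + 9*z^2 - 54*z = -3*r^2 + r*(6*z + 15) + 9*z^2 - 45*z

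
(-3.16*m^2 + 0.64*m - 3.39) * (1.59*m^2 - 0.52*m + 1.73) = -5.0244*m^4 + 2.6608*m^3 - 11.1897*m^2 + 2.87*m - 5.8647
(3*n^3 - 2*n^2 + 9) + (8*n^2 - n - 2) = 3*n^3 + 6*n^2 - n + 7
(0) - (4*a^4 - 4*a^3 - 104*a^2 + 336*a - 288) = -4*a^4 + 4*a^3 + 104*a^2 - 336*a + 288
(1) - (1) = 0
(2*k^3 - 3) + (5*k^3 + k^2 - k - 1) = 7*k^3 + k^2 - k - 4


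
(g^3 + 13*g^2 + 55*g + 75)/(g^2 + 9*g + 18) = (g^2 + 10*g + 25)/(g + 6)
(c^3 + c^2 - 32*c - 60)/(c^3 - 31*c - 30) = (c + 2)/(c + 1)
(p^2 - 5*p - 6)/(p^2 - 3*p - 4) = (p - 6)/(p - 4)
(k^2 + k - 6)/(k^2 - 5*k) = (k^2 + k - 6)/(k*(k - 5))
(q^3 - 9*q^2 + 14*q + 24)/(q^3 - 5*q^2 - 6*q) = (q - 4)/q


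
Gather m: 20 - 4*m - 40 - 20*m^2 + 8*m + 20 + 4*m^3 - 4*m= 4*m^3 - 20*m^2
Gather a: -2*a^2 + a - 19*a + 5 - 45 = -2*a^2 - 18*a - 40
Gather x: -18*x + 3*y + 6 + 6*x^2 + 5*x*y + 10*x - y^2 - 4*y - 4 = 6*x^2 + x*(5*y - 8) - y^2 - y + 2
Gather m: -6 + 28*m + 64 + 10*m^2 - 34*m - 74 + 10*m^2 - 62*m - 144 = 20*m^2 - 68*m - 160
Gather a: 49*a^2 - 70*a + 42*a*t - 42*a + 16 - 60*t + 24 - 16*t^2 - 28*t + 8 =49*a^2 + a*(42*t - 112) - 16*t^2 - 88*t + 48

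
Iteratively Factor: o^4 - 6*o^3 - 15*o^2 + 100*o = (o - 5)*(o^3 - o^2 - 20*o) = o*(o - 5)*(o^2 - o - 20) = o*(o - 5)*(o + 4)*(o - 5)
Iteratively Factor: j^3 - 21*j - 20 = (j - 5)*(j^2 + 5*j + 4) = (j - 5)*(j + 1)*(j + 4)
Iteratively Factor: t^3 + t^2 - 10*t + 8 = (t - 1)*(t^2 + 2*t - 8) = (t - 1)*(t + 4)*(t - 2)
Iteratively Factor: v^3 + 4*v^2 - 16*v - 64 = (v - 4)*(v^2 + 8*v + 16) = (v - 4)*(v + 4)*(v + 4)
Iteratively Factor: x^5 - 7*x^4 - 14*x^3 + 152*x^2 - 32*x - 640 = (x + 2)*(x^4 - 9*x^3 + 4*x^2 + 144*x - 320) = (x - 4)*(x + 2)*(x^3 - 5*x^2 - 16*x + 80) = (x - 5)*(x - 4)*(x + 2)*(x^2 - 16) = (x - 5)*(x - 4)^2*(x + 2)*(x + 4)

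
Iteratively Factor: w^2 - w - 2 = (w + 1)*(w - 2)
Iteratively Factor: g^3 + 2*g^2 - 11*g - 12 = (g - 3)*(g^2 + 5*g + 4) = (g - 3)*(g + 1)*(g + 4)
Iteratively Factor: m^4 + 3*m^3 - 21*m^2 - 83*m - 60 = (m + 3)*(m^3 - 21*m - 20) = (m + 3)*(m + 4)*(m^2 - 4*m - 5) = (m + 1)*(m + 3)*(m + 4)*(m - 5)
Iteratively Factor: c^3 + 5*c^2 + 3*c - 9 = (c + 3)*(c^2 + 2*c - 3) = (c - 1)*(c + 3)*(c + 3)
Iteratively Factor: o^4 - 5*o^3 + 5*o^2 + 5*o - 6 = (o - 2)*(o^3 - 3*o^2 - o + 3) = (o - 3)*(o - 2)*(o^2 - 1) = (o - 3)*(o - 2)*(o - 1)*(o + 1)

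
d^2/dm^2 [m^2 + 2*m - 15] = 2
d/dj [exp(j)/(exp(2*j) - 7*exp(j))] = -exp(j)/(exp(j) - 7)^2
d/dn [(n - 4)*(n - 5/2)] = 2*n - 13/2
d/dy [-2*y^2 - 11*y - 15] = -4*y - 11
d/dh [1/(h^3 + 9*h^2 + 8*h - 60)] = (-3*h^2 - 18*h - 8)/(h^3 + 9*h^2 + 8*h - 60)^2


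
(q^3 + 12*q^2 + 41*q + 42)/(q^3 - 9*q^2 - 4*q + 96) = (q^2 + 9*q + 14)/(q^2 - 12*q + 32)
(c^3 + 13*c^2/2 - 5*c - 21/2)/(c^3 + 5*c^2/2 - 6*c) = (c^2 + 8*c + 7)/(c*(c + 4))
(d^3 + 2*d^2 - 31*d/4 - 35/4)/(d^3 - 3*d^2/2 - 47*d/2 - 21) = (d - 5/2)/(d - 6)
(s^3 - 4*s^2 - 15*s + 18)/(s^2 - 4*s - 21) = (s^2 - 7*s + 6)/(s - 7)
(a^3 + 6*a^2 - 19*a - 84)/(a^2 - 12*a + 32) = (a^2 + 10*a + 21)/(a - 8)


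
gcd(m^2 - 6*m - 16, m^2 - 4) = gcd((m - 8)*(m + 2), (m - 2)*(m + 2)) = m + 2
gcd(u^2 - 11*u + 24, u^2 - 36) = 1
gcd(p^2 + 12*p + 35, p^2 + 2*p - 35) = p + 7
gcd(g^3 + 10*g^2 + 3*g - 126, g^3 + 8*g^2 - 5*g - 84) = g^2 + 4*g - 21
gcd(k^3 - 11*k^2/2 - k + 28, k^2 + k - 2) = k + 2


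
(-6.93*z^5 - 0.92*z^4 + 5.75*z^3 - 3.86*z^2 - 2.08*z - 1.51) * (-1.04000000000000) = 7.2072*z^5 + 0.9568*z^4 - 5.98*z^3 + 4.0144*z^2 + 2.1632*z + 1.5704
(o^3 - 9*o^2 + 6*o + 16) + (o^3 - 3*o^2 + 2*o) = 2*o^3 - 12*o^2 + 8*o + 16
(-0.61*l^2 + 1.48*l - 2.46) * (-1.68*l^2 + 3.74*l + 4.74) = 1.0248*l^4 - 4.7678*l^3 + 6.7766*l^2 - 2.1852*l - 11.6604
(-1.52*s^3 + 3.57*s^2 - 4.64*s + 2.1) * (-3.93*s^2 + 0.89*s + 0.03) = 5.9736*s^5 - 15.3829*s^4 + 21.3669*s^3 - 12.2755*s^2 + 1.7298*s + 0.063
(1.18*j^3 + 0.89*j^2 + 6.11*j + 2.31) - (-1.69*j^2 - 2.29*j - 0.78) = 1.18*j^3 + 2.58*j^2 + 8.4*j + 3.09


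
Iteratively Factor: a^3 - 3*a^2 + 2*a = (a - 1)*(a^2 - 2*a) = a*(a - 1)*(a - 2)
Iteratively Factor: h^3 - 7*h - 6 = (h + 2)*(h^2 - 2*h - 3) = (h + 1)*(h + 2)*(h - 3)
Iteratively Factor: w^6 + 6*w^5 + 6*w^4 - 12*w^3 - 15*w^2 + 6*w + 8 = (w - 1)*(w^5 + 7*w^4 + 13*w^3 + w^2 - 14*w - 8) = (w - 1)^2*(w^4 + 8*w^3 + 21*w^2 + 22*w + 8) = (w - 1)^2*(w + 4)*(w^3 + 4*w^2 + 5*w + 2) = (w - 1)^2*(w + 1)*(w + 4)*(w^2 + 3*w + 2) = (w - 1)^2*(w + 1)^2*(w + 4)*(w + 2)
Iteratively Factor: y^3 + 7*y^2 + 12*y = (y + 4)*(y^2 + 3*y) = y*(y + 4)*(y + 3)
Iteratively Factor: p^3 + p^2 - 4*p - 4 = (p + 2)*(p^2 - p - 2) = (p + 1)*(p + 2)*(p - 2)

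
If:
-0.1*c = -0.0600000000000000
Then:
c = 0.60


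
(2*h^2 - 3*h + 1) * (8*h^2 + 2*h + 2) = 16*h^4 - 20*h^3 + 6*h^2 - 4*h + 2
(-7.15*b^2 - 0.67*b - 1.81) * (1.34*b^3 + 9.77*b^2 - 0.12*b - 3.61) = -9.581*b^5 - 70.7533*b^4 - 8.1133*b^3 + 8.2082*b^2 + 2.6359*b + 6.5341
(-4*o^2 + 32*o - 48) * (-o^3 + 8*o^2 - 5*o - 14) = 4*o^5 - 64*o^4 + 324*o^3 - 488*o^2 - 208*o + 672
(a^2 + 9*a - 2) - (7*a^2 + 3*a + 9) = -6*a^2 + 6*a - 11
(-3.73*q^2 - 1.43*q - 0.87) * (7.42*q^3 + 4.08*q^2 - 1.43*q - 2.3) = -27.6766*q^5 - 25.829*q^4 - 6.9559*q^3 + 7.0743*q^2 + 4.5331*q + 2.001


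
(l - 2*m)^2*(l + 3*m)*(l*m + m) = l^4*m - l^3*m^2 + l^3*m - 8*l^2*m^3 - l^2*m^2 + 12*l*m^4 - 8*l*m^3 + 12*m^4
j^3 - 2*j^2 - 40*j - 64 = (j - 8)*(j + 2)*(j + 4)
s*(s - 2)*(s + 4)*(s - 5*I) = s^4 + 2*s^3 - 5*I*s^3 - 8*s^2 - 10*I*s^2 + 40*I*s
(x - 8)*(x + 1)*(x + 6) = x^3 - x^2 - 50*x - 48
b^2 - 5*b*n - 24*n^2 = (b - 8*n)*(b + 3*n)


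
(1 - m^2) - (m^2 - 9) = 10 - 2*m^2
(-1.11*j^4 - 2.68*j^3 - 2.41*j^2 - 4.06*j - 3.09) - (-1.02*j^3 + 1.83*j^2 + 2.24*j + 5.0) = -1.11*j^4 - 1.66*j^3 - 4.24*j^2 - 6.3*j - 8.09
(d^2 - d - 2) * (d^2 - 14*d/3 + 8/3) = d^4 - 17*d^3/3 + 16*d^2/3 + 20*d/3 - 16/3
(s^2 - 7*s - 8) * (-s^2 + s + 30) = -s^4 + 8*s^3 + 31*s^2 - 218*s - 240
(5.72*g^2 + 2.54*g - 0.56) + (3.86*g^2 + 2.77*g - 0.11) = 9.58*g^2 + 5.31*g - 0.67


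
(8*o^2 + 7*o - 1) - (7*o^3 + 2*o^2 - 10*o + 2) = -7*o^3 + 6*o^2 + 17*o - 3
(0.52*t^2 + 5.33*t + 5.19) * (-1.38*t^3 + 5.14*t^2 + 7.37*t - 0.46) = -0.7176*t^5 - 4.6826*t^4 + 24.0664*t^3 + 65.7195*t^2 + 35.7985*t - 2.3874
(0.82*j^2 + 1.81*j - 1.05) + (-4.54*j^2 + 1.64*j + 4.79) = -3.72*j^2 + 3.45*j + 3.74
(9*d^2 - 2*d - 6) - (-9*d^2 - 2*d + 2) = 18*d^2 - 8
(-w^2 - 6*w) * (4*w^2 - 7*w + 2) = -4*w^4 - 17*w^3 + 40*w^2 - 12*w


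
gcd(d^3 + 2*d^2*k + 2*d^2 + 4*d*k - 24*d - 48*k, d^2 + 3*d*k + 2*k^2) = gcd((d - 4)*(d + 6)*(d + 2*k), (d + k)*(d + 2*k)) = d + 2*k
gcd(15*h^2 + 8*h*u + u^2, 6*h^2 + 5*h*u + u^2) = 3*h + u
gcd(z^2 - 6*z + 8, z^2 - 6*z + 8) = z^2 - 6*z + 8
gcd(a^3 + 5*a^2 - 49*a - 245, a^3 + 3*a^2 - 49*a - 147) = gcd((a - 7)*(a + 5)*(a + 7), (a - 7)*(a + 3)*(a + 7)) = a^2 - 49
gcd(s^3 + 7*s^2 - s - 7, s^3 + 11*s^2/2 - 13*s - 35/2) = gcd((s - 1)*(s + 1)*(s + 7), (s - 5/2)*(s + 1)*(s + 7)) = s^2 + 8*s + 7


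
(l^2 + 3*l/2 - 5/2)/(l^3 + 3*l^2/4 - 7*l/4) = 2*(2*l + 5)/(l*(4*l + 7))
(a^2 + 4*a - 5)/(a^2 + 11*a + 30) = (a - 1)/(a + 6)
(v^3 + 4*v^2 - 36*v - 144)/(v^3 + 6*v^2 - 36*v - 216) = (v + 4)/(v + 6)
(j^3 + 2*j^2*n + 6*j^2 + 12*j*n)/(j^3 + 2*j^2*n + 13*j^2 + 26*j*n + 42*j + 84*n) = j/(j + 7)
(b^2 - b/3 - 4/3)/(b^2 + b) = (b - 4/3)/b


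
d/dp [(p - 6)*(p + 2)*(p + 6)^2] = 4*p^3 + 24*p^2 - 48*p - 288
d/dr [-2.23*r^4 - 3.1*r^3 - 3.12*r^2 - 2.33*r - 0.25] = -8.92*r^3 - 9.3*r^2 - 6.24*r - 2.33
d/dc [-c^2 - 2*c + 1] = -2*c - 2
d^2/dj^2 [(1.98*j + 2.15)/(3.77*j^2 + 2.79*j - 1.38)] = ((1.98*j + 2.15)*(7.54*j + 2.79)*(15.08*j + 5.58) - (44.7876*j + 27.2594)*(3.77*j^2 + 2.79*j - 1.38))/(3.77*j^2 + 2.79*j - 1.38)^3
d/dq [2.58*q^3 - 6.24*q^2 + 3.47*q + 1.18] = 7.74*q^2 - 12.48*q + 3.47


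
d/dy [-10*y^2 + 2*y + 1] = 2 - 20*y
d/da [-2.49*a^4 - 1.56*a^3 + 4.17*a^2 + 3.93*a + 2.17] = -9.96*a^3 - 4.68*a^2 + 8.34*a + 3.93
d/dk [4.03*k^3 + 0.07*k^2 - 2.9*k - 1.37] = 12.09*k^2 + 0.14*k - 2.9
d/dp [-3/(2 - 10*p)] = -15/(2*(5*p - 1)^2)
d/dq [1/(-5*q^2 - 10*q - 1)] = 10*(q + 1)/(5*q^2 + 10*q + 1)^2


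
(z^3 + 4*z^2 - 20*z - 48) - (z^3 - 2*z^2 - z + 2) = 6*z^2 - 19*z - 50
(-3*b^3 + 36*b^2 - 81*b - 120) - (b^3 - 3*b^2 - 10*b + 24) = -4*b^3 + 39*b^2 - 71*b - 144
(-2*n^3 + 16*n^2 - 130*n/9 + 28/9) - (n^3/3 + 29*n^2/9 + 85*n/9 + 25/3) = -7*n^3/3 + 115*n^2/9 - 215*n/9 - 47/9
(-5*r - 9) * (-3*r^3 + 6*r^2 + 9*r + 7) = 15*r^4 - 3*r^3 - 99*r^2 - 116*r - 63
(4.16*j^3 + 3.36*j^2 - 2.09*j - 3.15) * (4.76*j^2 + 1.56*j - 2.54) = 19.8016*j^5 + 22.4832*j^4 - 15.2732*j^3 - 26.7888*j^2 + 0.3946*j + 8.001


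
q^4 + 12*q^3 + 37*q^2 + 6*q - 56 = (q - 1)*(q + 2)*(q + 4)*(q + 7)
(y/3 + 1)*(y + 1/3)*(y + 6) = y^3/3 + 28*y^2/9 + 7*y + 2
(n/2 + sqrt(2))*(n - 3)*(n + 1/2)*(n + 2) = n^4/2 - n^3/4 + sqrt(2)*n^3 - 13*n^2/4 - sqrt(2)*n^2/2 - 13*sqrt(2)*n/2 - 3*n/2 - 3*sqrt(2)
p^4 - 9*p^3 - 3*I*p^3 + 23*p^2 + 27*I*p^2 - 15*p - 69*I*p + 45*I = (p - 5)*(p - 3)*(p - 1)*(p - 3*I)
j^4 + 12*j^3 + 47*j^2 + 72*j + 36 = (j + 1)*(j + 2)*(j + 3)*(j + 6)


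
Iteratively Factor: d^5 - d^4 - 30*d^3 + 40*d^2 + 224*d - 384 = (d - 2)*(d^4 + d^3 - 28*d^2 - 16*d + 192) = (d - 3)*(d - 2)*(d^3 + 4*d^2 - 16*d - 64) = (d - 4)*(d - 3)*(d - 2)*(d^2 + 8*d + 16) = (d - 4)*(d - 3)*(d - 2)*(d + 4)*(d + 4)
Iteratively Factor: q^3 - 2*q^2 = (q)*(q^2 - 2*q) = q^2*(q - 2)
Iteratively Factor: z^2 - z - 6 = (z - 3)*(z + 2)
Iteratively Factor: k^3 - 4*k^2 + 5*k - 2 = (k - 1)*(k^2 - 3*k + 2) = (k - 1)^2*(k - 2)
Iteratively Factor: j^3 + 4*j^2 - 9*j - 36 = (j + 3)*(j^2 + j - 12) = (j - 3)*(j + 3)*(j + 4)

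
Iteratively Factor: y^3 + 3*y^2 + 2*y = (y + 1)*(y^2 + 2*y) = (y + 1)*(y + 2)*(y)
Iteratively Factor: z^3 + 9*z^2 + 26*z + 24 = (z + 2)*(z^2 + 7*z + 12) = (z + 2)*(z + 3)*(z + 4)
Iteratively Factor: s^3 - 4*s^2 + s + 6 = (s - 3)*(s^2 - s - 2) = (s - 3)*(s + 1)*(s - 2)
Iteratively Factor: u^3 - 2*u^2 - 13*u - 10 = (u - 5)*(u^2 + 3*u + 2) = (u - 5)*(u + 1)*(u + 2)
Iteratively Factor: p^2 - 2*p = (p - 2)*(p)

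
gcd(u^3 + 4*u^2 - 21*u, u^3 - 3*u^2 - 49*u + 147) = u^2 + 4*u - 21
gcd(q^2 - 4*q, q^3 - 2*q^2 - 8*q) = q^2 - 4*q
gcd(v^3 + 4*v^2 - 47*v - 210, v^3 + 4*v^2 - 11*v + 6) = v + 6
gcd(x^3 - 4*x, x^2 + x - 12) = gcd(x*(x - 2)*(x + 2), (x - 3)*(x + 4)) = 1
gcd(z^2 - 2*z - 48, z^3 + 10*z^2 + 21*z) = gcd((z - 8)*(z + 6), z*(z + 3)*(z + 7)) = 1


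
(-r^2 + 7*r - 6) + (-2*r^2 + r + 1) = -3*r^2 + 8*r - 5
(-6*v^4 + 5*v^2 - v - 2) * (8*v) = -48*v^5 + 40*v^3 - 8*v^2 - 16*v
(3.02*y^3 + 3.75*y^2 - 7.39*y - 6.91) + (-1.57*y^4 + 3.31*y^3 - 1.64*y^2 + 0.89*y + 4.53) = -1.57*y^4 + 6.33*y^3 + 2.11*y^2 - 6.5*y - 2.38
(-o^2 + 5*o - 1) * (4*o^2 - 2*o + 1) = -4*o^4 + 22*o^3 - 15*o^2 + 7*o - 1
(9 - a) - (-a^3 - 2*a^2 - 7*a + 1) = a^3 + 2*a^2 + 6*a + 8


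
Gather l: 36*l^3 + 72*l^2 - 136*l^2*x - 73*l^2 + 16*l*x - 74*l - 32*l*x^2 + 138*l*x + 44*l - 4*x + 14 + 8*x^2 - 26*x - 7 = 36*l^3 + l^2*(-136*x - 1) + l*(-32*x^2 + 154*x - 30) + 8*x^2 - 30*x + 7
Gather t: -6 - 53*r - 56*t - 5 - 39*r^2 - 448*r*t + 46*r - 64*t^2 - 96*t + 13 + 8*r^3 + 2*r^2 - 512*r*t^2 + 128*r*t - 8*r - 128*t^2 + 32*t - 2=8*r^3 - 37*r^2 - 15*r + t^2*(-512*r - 192) + t*(-320*r - 120)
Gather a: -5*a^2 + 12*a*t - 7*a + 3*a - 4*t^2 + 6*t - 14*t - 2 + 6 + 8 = -5*a^2 + a*(12*t - 4) - 4*t^2 - 8*t + 12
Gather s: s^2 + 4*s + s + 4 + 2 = s^2 + 5*s + 6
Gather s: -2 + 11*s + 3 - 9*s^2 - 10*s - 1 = -9*s^2 + s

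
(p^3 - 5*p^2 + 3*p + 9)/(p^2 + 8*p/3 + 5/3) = 3*(p^2 - 6*p + 9)/(3*p + 5)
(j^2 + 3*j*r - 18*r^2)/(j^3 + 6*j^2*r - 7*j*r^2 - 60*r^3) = (j + 6*r)/(j^2 + 9*j*r + 20*r^2)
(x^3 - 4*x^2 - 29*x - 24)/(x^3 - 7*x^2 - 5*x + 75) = (x^2 - 7*x - 8)/(x^2 - 10*x + 25)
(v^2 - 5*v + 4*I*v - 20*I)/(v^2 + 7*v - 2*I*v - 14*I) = (v^2 + v*(-5 + 4*I) - 20*I)/(v^2 + v*(7 - 2*I) - 14*I)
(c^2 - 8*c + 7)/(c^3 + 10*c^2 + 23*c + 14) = (c^2 - 8*c + 7)/(c^3 + 10*c^2 + 23*c + 14)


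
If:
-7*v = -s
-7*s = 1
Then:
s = -1/7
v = -1/49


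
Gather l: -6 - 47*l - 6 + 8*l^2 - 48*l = 8*l^2 - 95*l - 12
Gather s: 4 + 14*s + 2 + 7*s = 21*s + 6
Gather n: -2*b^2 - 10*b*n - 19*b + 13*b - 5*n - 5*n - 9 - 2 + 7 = -2*b^2 - 6*b + n*(-10*b - 10) - 4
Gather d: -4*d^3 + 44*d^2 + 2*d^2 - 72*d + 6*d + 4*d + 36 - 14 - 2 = -4*d^3 + 46*d^2 - 62*d + 20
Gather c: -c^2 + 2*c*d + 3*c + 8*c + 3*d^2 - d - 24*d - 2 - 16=-c^2 + c*(2*d + 11) + 3*d^2 - 25*d - 18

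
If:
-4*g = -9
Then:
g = 9/4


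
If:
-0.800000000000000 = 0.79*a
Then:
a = -1.01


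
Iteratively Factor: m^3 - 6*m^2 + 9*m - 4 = (m - 1)*(m^2 - 5*m + 4) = (m - 4)*(m - 1)*(m - 1)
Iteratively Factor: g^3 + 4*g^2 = (g)*(g^2 + 4*g) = g*(g + 4)*(g)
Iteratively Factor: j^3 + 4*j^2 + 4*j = (j + 2)*(j^2 + 2*j) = (j + 2)^2*(j)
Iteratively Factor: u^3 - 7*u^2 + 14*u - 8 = (u - 1)*(u^2 - 6*u + 8) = (u - 4)*(u - 1)*(u - 2)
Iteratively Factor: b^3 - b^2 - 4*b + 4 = (b - 1)*(b^2 - 4) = (b - 1)*(b + 2)*(b - 2)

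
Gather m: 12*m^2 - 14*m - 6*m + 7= 12*m^2 - 20*m + 7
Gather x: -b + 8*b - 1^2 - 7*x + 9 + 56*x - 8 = 7*b + 49*x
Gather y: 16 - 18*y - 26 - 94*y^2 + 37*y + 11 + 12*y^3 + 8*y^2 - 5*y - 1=12*y^3 - 86*y^2 + 14*y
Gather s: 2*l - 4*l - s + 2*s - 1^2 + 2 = -2*l + s + 1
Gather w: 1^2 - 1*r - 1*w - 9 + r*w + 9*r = 8*r + w*(r - 1) - 8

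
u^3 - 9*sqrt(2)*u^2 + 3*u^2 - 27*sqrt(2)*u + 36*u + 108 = (u + 3)*(u - 6*sqrt(2))*(u - 3*sqrt(2))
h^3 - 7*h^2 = h^2*(h - 7)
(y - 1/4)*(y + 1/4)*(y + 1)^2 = y^4 + 2*y^3 + 15*y^2/16 - y/8 - 1/16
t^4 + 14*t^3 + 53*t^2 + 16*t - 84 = (t - 1)*(t + 2)*(t + 6)*(t + 7)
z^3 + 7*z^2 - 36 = (z - 2)*(z + 3)*(z + 6)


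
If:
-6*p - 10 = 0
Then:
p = -5/3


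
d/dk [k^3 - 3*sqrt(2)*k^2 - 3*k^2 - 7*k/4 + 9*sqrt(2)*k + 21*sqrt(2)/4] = 3*k^2 - 6*sqrt(2)*k - 6*k - 7/4 + 9*sqrt(2)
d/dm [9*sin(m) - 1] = 9*cos(m)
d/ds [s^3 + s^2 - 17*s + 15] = 3*s^2 + 2*s - 17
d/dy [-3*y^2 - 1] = -6*y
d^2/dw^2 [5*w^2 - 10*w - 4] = 10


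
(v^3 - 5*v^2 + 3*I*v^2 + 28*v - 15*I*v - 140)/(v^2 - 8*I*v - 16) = (v^2 + v*(-5 + 7*I) - 35*I)/(v - 4*I)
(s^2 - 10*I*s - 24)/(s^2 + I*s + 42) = (s - 4*I)/(s + 7*I)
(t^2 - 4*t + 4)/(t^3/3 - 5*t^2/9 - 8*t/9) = 9*(-t^2 + 4*t - 4)/(t*(-3*t^2 + 5*t + 8))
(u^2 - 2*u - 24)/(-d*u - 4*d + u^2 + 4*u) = (u - 6)/(-d + u)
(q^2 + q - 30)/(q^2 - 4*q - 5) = (q + 6)/(q + 1)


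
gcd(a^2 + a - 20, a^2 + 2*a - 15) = a + 5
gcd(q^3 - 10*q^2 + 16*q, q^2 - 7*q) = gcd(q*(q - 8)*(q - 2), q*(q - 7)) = q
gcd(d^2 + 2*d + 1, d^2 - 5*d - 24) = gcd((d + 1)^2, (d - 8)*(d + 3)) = 1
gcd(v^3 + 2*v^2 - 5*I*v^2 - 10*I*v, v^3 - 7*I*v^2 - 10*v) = v^2 - 5*I*v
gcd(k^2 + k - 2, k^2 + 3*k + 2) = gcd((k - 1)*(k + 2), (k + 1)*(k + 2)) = k + 2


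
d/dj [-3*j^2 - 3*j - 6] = -6*j - 3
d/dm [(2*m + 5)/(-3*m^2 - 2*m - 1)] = 2*(3*m^2 + 15*m + 4)/(9*m^4 + 12*m^3 + 10*m^2 + 4*m + 1)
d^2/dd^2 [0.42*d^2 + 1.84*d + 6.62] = 0.840000000000000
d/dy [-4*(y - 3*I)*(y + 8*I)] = -8*y - 20*I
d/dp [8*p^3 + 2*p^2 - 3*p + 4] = 24*p^2 + 4*p - 3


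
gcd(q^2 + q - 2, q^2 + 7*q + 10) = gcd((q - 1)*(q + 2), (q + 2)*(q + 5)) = q + 2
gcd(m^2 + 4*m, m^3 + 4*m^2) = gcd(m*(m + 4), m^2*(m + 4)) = m^2 + 4*m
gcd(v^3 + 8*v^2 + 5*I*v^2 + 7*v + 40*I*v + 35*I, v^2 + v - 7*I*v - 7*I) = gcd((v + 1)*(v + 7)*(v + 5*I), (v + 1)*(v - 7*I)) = v + 1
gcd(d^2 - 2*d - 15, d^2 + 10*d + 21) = d + 3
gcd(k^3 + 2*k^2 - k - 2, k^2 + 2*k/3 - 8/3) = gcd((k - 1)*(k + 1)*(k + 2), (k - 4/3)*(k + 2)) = k + 2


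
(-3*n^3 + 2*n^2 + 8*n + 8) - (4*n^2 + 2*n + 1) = -3*n^3 - 2*n^2 + 6*n + 7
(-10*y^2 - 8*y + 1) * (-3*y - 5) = 30*y^3 + 74*y^2 + 37*y - 5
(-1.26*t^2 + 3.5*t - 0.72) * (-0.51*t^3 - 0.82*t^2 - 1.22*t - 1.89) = 0.6426*t^5 - 0.7518*t^4 - 0.9656*t^3 - 1.2982*t^2 - 5.7366*t + 1.3608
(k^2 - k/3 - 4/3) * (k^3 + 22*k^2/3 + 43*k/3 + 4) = k^5 + 7*k^4 + 95*k^3/9 - 95*k^2/9 - 184*k/9 - 16/3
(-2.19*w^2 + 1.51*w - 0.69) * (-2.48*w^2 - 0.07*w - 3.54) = 5.4312*w^4 - 3.5915*w^3 + 9.3581*w^2 - 5.2971*w + 2.4426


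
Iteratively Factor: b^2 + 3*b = (b + 3)*(b)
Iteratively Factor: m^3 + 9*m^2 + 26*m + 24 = (m + 2)*(m^2 + 7*m + 12) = (m + 2)*(m + 4)*(m + 3)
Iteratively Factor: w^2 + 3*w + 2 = (w + 1)*(w + 2)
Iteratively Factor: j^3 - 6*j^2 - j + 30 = (j - 3)*(j^2 - 3*j - 10) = (j - 5)*(j - 3)*(j + 2)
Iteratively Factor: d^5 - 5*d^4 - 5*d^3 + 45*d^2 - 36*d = (d - 1)*(d^4 - 4*d^3 - 9*d^2 + 36*d) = (d - 3)*(d - 1)*(d^3 - d^2 - 12*d) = (d - 3)*(d - 1)*(d + 3)*(d^2 - 4*d) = d*(d - 3)*(d - 1)*(d + 3)*(d - 4)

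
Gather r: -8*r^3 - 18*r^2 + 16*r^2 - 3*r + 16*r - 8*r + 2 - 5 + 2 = -8*r^3 - 2*r^2 + 5*r - 1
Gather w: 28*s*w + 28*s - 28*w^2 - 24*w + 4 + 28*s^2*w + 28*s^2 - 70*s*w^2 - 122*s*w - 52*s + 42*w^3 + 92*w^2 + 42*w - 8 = 28*s^2 - 24*s + 42*w^3 + w^2*(64 - 70*s) + w*(28*s^2 - 94*s + 18) - 4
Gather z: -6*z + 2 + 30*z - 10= 24*z - 8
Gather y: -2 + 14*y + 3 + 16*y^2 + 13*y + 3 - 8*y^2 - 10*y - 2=8*y^2 + 17*y + 2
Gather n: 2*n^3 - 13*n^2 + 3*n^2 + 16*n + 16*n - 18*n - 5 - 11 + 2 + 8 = 2*n^3 - 10*n^2 + 14*n - 6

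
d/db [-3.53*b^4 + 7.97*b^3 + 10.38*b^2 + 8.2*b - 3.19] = -14.12*b^3 + 23.91*b^2 + 20.76*b + 8.2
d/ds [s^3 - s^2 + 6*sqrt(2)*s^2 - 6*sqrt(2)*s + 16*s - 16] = 3*s^2 - 2*s + 12*sqrt(2)*s - 6*sqrt(2) + 16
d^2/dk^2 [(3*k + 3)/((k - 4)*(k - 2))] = 6*(k^3 + 3*k^2 - 42*k + 76)/(k^6 - 18*k^5 + 132*k^4 - 504*k^3 + 1056*k^2 - 1152*k + 512)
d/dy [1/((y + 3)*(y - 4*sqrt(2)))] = ((-y + 4*sqrt(2))*(y + 3) - (y - 4*sqrt(2))^2)/((y + 3)^2*(y - 4*sqrt(2))^3)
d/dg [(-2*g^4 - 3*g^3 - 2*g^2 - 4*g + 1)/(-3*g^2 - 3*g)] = (4*g^5 + 9*g^4 + 6*g^3 - 2*g^2 + 2*g + 1)/(3*g^2*(g^2 + 2*g + 1))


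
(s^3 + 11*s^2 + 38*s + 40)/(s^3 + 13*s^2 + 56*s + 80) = (s + 2)/(s + 4)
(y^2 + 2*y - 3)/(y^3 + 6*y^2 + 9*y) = (y - 1)/(y*(y + 3))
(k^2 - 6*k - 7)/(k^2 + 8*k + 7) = (k - 7)/(k + 7)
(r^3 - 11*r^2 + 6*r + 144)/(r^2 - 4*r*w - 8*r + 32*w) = (r^2 - 3*r - 18)/(r - 4*w)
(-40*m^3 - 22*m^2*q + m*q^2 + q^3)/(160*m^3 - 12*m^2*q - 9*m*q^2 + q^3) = (2*m + q)/(-8*m + q)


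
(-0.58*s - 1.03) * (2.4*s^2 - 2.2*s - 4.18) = -1.392*s^3 - 1.196*s^2 + 4.6904*s + 4.3054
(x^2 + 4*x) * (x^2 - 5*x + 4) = x^4 - x^3 - 16*x^2 + 16*x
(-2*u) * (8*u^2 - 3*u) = -16*u^3 + 6*u^2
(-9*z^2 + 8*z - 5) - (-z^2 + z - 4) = -8*z^2 + 7*z - 1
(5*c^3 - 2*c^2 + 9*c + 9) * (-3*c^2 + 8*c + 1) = -15*c^5 + 46*c^4 - 38*c^3 + 43*c^2 + 81*c + 9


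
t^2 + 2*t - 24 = (t - 4)*(t + 6)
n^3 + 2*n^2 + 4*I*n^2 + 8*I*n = n*(n + 2)*(n + 4*I)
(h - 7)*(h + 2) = h^2 - 5*h - 14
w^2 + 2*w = w*(w + 2)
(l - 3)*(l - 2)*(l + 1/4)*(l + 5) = l^4 + l^3/4 - 19*l^2 + 101*l/4 + 15/2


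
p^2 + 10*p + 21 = (p + 3)*(p + 7)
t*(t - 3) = t^2 - 3*t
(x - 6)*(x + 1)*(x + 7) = x^3 + 2*x^2 - 41*x - 42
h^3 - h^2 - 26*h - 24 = (h - 6)*(h + 1)*(h + 4)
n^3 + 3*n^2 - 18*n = n*(n - 3)*(n + 6)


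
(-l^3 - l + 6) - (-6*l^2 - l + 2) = -l^3 + 6*l^2 + 4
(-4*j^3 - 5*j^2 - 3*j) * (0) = 0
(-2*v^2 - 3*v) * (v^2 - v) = -2*v^4 - v^3 + 3*v^2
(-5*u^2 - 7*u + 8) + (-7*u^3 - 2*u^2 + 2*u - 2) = -7*u^3 - 7*u^2 - 5*u + 6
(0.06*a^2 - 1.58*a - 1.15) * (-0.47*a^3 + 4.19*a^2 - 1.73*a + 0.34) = -0.0282*a^5 + 0.994*a^4 - 6.1835*a^3 - 2.0647*a^2 + 1.4523*a - 0.391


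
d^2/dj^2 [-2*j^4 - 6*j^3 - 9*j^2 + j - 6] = -24*j^2 - 36*j - 18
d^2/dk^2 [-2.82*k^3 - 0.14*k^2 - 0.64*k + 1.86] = -16.92*k - 0.28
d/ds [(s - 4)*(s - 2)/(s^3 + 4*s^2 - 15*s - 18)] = (-s^4 + 12*s^3 - 15*s^2 - 100*s + 228)/(s^6 + 8*s^5 - 14*s^4 - 156*s^3 + 81*s^2 + 540*s + 324)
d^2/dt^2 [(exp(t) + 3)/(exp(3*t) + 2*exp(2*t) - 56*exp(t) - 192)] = (4*exp(6*t) + 33*exp(5*t) + 294*exp(4*t) + 2320*exp(3*t) + 6480*exp(2*t) + 3264*exp(t) + 4608)*exp(t)/(exp(9*t) + 6*exp(8*t) - 156*exp(7*t) - 1240*exp(6*t) + 6432*exp(5*t) + 81024*exp(4*t) + 64000*exp(3*t) - 1585152*exp(2*t) - 6193152*exp(t) - 7077888)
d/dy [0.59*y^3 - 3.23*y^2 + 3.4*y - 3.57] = 1.77*y^2 - 6.46*y + 3.4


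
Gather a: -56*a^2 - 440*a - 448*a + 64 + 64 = -56*a^2 - 888*a + 128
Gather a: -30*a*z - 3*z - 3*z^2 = -30*a*z - 3*z^2 - 3*z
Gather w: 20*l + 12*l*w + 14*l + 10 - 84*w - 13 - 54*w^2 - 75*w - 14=34*l - 54*w^2 + w*(12*l - 159) - 17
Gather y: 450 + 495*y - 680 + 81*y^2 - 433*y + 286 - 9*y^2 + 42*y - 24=72*y^2 + 104*y + 32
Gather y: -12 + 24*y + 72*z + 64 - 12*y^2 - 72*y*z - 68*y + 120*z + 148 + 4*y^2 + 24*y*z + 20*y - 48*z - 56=-8*y^2 + y*(-48*z - 24) + 144*z + 144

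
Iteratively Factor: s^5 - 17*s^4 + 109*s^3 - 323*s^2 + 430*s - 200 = (s - 1)*(s^4 - 16*s^3 + 93*s^2 - 230*s + 200) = (s - 2)*(s - 1)*(s^3 - 14*s^2 + 65*s - 100) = (s - 5)*(s - 2)*(s - 1)*(s^2 - 9*s + 20) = (s - 5)*(s - 4)*(s - 2)*(s - 1)*(s - 5)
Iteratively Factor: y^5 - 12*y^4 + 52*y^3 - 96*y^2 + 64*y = (y - 4)*(y^4 - 8*y^3 + 20*y^2 - 16*y) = y*(y - 4)*(y^3 - 8*y^2 + 20*y - 16) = y*(y - 4)^2*(y^2 - 4*y + 4) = y*(y - 4)^2*(y - 2)*(y - 2)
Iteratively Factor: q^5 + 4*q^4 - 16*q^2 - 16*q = (q)*(q^4 + 4*q^3 - 16*q - 16) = q*(q + 2)*(q^3 + 2*q^2 - 4*q - 8) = q*(q + 2)^2*(q^2 - 4) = q*(q + 2)^3*(q - 2)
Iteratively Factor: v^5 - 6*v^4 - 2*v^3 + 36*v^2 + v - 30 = (v + 1)*(v^4 - 7*v^3 + 5*v^2 + 31*v - 30) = (v + 1)*(v + 2)*(v^3 - 9*v^2 + 23*v - 15) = (v - 1)*(v + 1)*(v + 2)*(v^2 - 8*v + 15) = (v - 3)*(v - 1)*(v + 1)*(v + 2)*(v - 5)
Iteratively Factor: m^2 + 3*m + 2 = (m + 1)*(m + 2)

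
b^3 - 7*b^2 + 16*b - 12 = (b - 3)*(b - 2)^2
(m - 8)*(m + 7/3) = m^2 - 17*m/3 - 56/3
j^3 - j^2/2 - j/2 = j*(j - 1)*(j + 1/2)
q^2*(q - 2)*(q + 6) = q^4 + 4*q^3 - 12*q^2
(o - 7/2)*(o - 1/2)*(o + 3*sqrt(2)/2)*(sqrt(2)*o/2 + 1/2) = sqrt(2)*o^4/2 - 2*sqrt(2)*o^3 + 2*o^3 - 8*o^2 + 13*sqrt(2)*o^2/8 - 3*sqrt(2)*o + 7*o/2 + 21*sqrt(2)/16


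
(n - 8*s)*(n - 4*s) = n^2 - 12*n*s + 32*s^2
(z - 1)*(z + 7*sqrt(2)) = z^2 - z + 7*sqrt(2)*z - 7*sqrt(2)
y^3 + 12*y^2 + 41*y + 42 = (y + 2)*(y + 3)*(y + 7)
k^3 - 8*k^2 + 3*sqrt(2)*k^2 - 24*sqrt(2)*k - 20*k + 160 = (k - 8)*(k - 2*sqrt(2))*(k + 5*sqrt(2))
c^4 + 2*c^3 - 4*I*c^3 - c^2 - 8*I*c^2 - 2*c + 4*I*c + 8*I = (c - 1)*(c + 1)*(c + 2)*(c - 4*I)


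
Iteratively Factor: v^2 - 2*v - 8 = (v - 4)*(v + 2)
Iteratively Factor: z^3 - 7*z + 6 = (z - 2)*(z^2 + 2*z - 3) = (z - 2)*(z - 1)*(z + 3)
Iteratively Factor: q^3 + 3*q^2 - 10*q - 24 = (q - 3)*(q^2 + 6*q + 8) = (q - 3)*(q + 4)*(q + 2)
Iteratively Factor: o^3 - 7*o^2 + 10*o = (o - 2)*(o^2 - 5*o) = (o - 5)*(o - 2)*(o)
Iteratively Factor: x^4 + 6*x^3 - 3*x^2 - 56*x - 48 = (x + 1)*(x^3 + 5*x^2 - 8*x - 48) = (x - 3)*(x + 1)*(x^2 + 8*x + 16) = (x - 3)*(x + 1)*(x + 4)*(x + 4)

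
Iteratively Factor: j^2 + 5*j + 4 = (j + 4)*(j + 1)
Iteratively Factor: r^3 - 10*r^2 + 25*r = (r)*(r^2 - 10*r + 25) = r*(r - 5)*(r - 5)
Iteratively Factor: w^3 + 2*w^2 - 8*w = (w - 2)*(w^2 + 4*w) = w*(w - 2)*(w + 4)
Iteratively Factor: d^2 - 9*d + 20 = (d - 4)*(d - 5)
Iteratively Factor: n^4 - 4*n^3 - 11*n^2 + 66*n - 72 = (n + 4)*(n^3 - 8*n^2 + 21*n - 18) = (n - 3)*(n + 4)*(n^2 - 5*n + 6) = (n - 3)*(n - 2)*(n + 4)*(n - 3)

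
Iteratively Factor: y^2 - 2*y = (y)*(y - 2)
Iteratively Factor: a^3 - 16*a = (a + 4)*(a^2 - 4*a) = a*(a + 4)*(a - 4)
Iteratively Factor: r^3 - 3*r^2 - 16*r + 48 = (r - 4)*(r^2 + r - 12) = (r - 4)*(r - 3)*(r + 4)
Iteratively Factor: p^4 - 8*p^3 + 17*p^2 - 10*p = (p)*(p^3 - 8*p^2 + 17*p - 10) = p*(p - 1)*(p^2 - 7*p + 10) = p*(p - 5)*(p - 1)*(p - 2)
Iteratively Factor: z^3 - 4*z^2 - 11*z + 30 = (z - 2)*(z^2 - 2*z - 15) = (z - 2)*(z + 3)*(z - 5)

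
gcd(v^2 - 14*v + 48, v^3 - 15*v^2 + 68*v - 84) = v - 6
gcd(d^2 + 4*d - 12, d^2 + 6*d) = d + 6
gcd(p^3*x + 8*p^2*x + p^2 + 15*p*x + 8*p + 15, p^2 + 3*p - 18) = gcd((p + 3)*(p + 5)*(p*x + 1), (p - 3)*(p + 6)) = 1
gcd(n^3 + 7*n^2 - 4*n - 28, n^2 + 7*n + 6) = 1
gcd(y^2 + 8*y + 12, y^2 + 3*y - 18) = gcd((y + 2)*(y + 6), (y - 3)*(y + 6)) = y + 6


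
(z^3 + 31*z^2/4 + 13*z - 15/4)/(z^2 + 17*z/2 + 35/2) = (4*z^2 + 11*z - 3)/(2*(2*z + 7))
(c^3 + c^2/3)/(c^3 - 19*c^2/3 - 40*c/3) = c*(3*c + 1)/(3*c^2 - 19*c - 40)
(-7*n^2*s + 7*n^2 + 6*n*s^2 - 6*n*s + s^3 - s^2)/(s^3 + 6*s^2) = (-7*n^2*s + 7*n^2 + 6*n*s^2 - 6*n*s + s^3 - s^2)/(s^2*(s + 6))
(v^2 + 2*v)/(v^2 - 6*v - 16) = v/(v - 8)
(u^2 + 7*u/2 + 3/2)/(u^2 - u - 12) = (u + 1/2)/(u - 4)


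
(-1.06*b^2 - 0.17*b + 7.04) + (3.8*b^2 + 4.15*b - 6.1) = 2.74*b^2 + 3.98*b + 0.94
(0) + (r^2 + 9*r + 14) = r^2 + 9*r + 14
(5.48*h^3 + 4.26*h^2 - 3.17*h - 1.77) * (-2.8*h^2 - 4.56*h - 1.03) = -15.344*h^5 - 36.9168*h^4 - 16.194*h^3 + 15.0234*h^2 + 11.3363*h + 1.8231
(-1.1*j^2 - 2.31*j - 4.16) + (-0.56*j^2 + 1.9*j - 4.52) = -1.66*j^2 - 0.41*j - 8.68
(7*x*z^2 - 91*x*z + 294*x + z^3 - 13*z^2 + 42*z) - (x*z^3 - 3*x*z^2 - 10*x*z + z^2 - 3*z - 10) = -x*z^3 + 10*x*z^2 - 81*x*z + 294*x + z^3 - 14*z^2 + 45*z + 10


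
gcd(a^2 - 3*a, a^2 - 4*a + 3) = a - 3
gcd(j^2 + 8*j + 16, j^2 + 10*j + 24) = j + 4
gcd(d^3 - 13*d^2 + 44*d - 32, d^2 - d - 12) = d - 4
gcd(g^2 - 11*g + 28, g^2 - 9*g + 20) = g - 4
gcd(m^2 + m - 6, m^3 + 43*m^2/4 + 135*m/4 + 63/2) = m + 3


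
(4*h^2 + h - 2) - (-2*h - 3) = 4*h^2 + 3*h + 1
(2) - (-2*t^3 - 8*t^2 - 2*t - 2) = 2*t^3 + 8*t^2 + 2*t + 4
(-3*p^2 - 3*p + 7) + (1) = -3*p^2 - 3*p + 8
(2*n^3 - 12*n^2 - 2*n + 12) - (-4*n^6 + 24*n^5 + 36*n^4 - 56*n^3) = 4*n^6 - 24*n^5 - 36*n^4 + 58*n^3 - 12*n^2 - 2*n + 12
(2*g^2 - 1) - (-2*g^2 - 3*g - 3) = 4*g^2 + 3*g + 2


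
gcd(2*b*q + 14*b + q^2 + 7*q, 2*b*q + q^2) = 2*b + q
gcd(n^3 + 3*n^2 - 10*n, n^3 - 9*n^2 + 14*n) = n^2 - 2*n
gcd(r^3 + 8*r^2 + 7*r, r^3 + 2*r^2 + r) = r^2 + r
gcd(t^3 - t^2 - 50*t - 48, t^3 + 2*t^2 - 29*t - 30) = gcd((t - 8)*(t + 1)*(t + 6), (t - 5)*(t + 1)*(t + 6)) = t^2 + 7*t + 6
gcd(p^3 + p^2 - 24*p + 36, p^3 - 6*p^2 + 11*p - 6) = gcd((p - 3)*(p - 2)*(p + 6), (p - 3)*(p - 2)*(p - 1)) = p^2 - 5*p + 6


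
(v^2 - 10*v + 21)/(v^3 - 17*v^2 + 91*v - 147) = 1/(v - 7)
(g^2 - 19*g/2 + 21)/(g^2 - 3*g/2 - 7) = (g - 6)/(g + 2)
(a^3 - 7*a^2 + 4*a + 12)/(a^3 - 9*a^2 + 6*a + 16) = (a - 6)/(a - 8)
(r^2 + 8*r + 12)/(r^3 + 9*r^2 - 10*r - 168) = (r + 2)/(r^2 + 3*r - 28)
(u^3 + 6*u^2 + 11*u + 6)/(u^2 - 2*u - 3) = (u^2 + 5*u + 6)/(u - 3)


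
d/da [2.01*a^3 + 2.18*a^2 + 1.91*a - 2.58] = 6.03*a^2 + 4.36*a + 1.91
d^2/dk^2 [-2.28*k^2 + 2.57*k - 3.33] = -4.56000000000000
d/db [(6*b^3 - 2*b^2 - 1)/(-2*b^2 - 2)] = b*(-3*b^3 - 9*b + 1)/(b^4 + 2*b^2 + 1)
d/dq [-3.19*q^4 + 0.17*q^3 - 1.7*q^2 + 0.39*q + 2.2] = -12.76*q^3 + 0.51*q^2 - 3.4*q + 0.39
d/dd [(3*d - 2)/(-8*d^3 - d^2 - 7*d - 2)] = (-24*d^3 - 3*d^2 - 21*d + (3*d - 2)*(24*d^2 + 2*d + 7) - 6)/(8*d^3 + d^2 + 7*d + 2)^2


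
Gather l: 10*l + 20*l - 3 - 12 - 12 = 30*l - 27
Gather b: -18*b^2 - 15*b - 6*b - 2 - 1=-18*b^2 - 21*b - 3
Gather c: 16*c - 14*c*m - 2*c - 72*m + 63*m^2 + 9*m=c*(14 - 14*m) + 63*m^2 - 63*m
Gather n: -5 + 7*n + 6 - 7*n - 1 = 0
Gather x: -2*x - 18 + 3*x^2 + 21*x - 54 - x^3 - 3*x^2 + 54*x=-x^3 + 73*x - 72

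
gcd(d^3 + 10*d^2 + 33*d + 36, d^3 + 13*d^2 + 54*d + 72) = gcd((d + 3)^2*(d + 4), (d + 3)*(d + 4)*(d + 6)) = d^2 + 7*d + 12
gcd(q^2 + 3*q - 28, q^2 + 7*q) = q + 7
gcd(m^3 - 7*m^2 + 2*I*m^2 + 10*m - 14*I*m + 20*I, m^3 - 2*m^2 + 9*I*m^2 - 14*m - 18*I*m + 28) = m^2 + m*(-2 + 2*I) - 4*I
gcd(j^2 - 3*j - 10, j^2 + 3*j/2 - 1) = j + 2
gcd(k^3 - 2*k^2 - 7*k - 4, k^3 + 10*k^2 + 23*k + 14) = k + 1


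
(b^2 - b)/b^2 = (b - 1)/b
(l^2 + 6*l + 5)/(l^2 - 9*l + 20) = (l^2 + 6*l + 5)/(l^2 - 9*l + 20)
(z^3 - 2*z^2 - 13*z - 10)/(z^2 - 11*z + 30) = (z^2 + 3*z + 2)/(z - 6)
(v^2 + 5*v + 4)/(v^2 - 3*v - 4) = (v + 4)/(v - 4)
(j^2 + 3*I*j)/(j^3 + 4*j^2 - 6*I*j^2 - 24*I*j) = (j + 3*I)/(j^2 + j*(4 - 6*I) - 24*I)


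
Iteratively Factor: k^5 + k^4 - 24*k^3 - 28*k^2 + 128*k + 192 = (k - 4)*(k^4 + 5*k^3 - 4*k^2 - 44*k - 48) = (k - 4)*(k + 4)*(k^3 + k^2 - 8*k - 12) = (k - 4)*(k + 2)*(k + 4)*(k^2 - k - 6) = (k - 4)*(k + 2)^2*(k + 4)*(k - 3)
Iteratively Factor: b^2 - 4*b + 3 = (b - 1)*(b - 3)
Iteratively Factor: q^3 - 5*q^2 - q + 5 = (q - 1)*(q^2 - 4*q - 5) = (q - 1)*(q + 1)*(q - 5)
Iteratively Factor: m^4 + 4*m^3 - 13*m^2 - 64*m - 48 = (m + 4)*(m^3 - 13*m - 12) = (m + 3)*(m + 4)*(m^2 - 3*m - 4) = (m + 1)*(m + 3)*(m + 4)*(m - 4)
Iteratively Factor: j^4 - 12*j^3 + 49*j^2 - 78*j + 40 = (j - 1)*(j^3 - 11*j^2 + 38*j - 40) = (j - 5)*(j - 1)*(j^2 - 6*j + 8) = (j - 5)*(j - 2)*(j - 1)*(j - 4)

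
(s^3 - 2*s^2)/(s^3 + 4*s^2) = (s - 2)/(s + 4)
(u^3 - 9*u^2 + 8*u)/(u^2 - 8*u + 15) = u*(u^2 - 9*u + 8)/(u^2 - 8*u + 15)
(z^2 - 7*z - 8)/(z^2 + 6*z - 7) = (z^2 - 7*z - 8)/(z^2 + 6*z - 7)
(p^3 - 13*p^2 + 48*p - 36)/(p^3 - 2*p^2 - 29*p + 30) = (p - 6)/(p + 5)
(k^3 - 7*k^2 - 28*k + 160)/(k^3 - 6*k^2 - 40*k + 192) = (k + 5)/(k + 6)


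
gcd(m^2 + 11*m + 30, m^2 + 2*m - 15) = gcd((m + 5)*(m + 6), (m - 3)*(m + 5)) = m + 5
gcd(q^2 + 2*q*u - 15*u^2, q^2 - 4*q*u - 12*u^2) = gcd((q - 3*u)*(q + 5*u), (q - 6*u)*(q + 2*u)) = 1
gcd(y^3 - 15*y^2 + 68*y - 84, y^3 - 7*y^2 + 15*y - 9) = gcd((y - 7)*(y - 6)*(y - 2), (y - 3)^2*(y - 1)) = 1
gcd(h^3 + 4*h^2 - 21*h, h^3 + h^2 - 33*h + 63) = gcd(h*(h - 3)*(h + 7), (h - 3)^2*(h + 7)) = h^2 + 4*h - 21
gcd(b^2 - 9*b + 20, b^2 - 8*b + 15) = b - 5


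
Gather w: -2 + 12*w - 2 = 12*w - 4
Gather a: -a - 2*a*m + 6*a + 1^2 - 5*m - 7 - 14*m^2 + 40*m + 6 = a*(5 - 2*m) - 14*m^2 + 35*m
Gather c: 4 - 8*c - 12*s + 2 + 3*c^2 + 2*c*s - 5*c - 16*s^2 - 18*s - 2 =3*c^2 + c*(2*s - 13) - 16*s^2 - 30*s + 4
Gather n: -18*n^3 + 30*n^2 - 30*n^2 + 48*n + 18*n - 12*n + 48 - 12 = -18*n^3 + 54*n + 36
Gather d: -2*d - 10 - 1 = -2*d - 11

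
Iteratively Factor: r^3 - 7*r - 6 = (r + 2)*(r^2 - 2*r - 3) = (r + 1)*(r + 2)*(r - 3)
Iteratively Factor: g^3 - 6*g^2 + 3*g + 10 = (g + 1)*(g^2 - 7*g + 10) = (g - 2)*(g + 1)*(g - 5)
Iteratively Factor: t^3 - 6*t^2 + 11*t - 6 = (t - 3)*(t^2 - 3*t + 2) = (t - 3)*(t - 2)*(t - 1)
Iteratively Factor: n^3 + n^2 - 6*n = (n + 3)*(n^2 - 2*n) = n*(n + 3)*(n - 2)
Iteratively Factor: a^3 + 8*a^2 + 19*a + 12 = (a + 1)*(a^2 + 7*a + 12) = (a + 1)*(a + 4)*(a + 3)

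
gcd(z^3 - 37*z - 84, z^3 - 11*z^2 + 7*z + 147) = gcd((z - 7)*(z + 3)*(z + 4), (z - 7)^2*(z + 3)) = z^2 - 4*z - 21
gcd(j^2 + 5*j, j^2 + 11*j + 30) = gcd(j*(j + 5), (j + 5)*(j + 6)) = j + 5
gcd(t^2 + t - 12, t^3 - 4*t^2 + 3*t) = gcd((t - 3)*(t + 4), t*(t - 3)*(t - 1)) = t - 3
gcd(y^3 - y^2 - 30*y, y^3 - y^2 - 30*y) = y^3 - y^2 - 30*y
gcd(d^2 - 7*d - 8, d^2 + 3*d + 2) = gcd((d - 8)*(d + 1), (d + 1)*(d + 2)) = d + 1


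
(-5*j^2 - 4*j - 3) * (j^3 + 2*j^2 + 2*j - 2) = -5*j^5 - 14*j^4 - 21*j^3 - 4*j^2 + 2*j + 6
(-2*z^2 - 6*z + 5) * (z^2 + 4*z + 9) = -2*z^4 - 14*z^3 - 37*z^2 - 34*z + 45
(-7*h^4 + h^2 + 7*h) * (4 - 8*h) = 56*h^5 - 28*h^4 - 8*h^3 - 52*h^2 + 28*h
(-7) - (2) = -9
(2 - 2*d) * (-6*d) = 12*d^2 - 12*d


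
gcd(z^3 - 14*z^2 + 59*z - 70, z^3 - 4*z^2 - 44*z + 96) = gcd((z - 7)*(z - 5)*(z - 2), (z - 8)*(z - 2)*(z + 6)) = z - 2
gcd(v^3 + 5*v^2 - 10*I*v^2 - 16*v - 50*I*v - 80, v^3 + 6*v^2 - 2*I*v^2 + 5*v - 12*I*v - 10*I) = v^2 + v*(5 - 2*I) - 10*I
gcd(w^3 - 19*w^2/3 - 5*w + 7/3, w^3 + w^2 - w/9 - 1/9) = w^2 + 2*w/3 - 1/3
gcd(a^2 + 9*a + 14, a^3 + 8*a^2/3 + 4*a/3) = a + 2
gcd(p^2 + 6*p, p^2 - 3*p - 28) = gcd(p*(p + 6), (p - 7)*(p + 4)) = 1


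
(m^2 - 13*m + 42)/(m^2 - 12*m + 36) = (m - 7)/(m - 6)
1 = 1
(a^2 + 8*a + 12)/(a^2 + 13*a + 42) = (a + 2)/(a + 7)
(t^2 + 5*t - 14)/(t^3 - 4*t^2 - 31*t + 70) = (t + 7)/(t^2 - 2*t - 35)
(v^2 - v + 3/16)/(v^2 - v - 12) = (-v^2 + v - 3/16)/(-v^2 + v + 12)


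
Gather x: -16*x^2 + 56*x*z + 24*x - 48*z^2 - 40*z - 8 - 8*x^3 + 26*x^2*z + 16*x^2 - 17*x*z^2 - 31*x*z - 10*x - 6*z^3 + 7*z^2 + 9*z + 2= -8*x^3 + 26*x^2*z + x*(-17*z^2 + 25*z + 14) - 6*z^3 - 41*z^2 - 31*z - 6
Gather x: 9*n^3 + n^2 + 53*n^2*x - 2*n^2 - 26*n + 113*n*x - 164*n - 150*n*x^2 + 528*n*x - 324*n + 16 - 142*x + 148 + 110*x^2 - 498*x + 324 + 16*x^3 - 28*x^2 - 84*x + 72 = 9*n^3 - n^2 - 514*n + 16*x^3 + x^2*(82 - 150*n) + x*(53*n^2 + 641*n - 724) + 560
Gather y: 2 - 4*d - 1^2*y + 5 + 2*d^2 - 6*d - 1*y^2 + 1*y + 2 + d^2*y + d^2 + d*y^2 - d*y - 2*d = 3*d^2 - 12*d + y^2*(d - 1) + y*(d^2 - d) + 9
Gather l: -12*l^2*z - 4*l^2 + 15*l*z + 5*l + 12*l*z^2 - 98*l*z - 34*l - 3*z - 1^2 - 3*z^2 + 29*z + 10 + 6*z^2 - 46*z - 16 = l^2*(-12*z - 4) + l*(12*z^2 - 83*z - 29) + 3*z^2 - 20*z - 7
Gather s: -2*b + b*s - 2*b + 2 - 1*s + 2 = -4*b + s*(b - 1) + 4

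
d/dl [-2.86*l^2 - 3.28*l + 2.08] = -5.72*l - 3.28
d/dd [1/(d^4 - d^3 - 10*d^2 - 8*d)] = (-4*d^3 + 3*d^2 + 20*d + 8)/(d^2*(-d^3 + d^2 + 10*d + 8)^2)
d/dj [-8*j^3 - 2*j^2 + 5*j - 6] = -24*j^2 - 4*j + 5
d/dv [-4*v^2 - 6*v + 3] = -8*v - 6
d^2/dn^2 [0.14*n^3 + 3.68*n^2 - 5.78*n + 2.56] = 0.84*n + 7.36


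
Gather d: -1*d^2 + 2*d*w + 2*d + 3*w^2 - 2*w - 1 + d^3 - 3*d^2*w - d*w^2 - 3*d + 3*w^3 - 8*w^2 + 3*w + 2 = d^3 + d^2*(-3*w - 1) + d*(-w^2 + 2*w - 1) + 3*w^3 - 5*w^2 + w + 1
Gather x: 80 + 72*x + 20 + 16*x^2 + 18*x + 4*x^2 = 20*x^2 + 90*x + 100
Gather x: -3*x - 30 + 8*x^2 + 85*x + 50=8*x^2 + 82*x + 20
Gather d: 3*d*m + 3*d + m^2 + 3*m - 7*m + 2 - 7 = d*(3*m + 3) + m^2 - 4*m - 5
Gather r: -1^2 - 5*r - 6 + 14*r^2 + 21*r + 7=14*r^2 + 16*r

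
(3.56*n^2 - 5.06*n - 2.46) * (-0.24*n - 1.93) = -0.8544*n^3 - 5.6564*n^2 + 10.3562*n + 4.7478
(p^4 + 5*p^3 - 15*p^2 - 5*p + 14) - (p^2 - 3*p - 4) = p^4 + 5*p^3 - 16*p^2 - 2*p + 18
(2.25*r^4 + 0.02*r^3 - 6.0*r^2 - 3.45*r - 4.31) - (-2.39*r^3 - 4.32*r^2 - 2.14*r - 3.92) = 2.25*r^4 + 2.41*r^3 - 1.68*r^2 - 1.31*r - 0.39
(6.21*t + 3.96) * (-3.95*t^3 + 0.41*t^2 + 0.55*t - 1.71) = -24.5295*t^4 - 13.0959*t^3 + 5.0391*t^2 - 8.4411*t - 6.7716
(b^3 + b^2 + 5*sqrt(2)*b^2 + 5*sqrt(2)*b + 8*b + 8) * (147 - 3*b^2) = -3*b^5 - 15*sqrt(2)*b^4 - 3*b^4 - 15*sqrt(2)*b^3 + 123*b^3 + 123*b^2 + 735*sqrt(2)*b^2 + 735*sqrt(2)*b + 1176*b + 1176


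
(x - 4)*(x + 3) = x^2 - x - 12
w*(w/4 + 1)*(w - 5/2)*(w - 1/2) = w^4/4 + w^3/4 - 43*w^2/16 + 5*w/4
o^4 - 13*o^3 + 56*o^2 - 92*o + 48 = (o - 6)*(o - 4)*(o - 2)*(o - 1)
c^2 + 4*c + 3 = (c + 1)*(c + 3)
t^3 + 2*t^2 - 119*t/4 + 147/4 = (t - 7/2)*(t - 3/2)*(t + 7)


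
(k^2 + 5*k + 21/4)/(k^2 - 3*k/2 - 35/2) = (k + 3/2)/(k - 5)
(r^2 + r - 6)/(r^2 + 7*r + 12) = (r - 2)/(r + 4)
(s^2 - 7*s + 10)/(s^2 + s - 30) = (s - 2)/(s + 6)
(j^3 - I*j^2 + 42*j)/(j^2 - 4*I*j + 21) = j*(j + 6*I)/(j + 3*I)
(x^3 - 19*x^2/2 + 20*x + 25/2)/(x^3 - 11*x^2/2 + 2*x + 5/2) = (x - 5)/(x - 1)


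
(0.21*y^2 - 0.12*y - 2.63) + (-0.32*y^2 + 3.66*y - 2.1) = -0.11*y^2 + 3.54*y - 4.73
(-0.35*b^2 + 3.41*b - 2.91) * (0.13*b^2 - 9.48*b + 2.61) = -0.0455*b^4 + 3.7613*b^3 - 33.6186*b^2 + 36.4869*b - 7.5951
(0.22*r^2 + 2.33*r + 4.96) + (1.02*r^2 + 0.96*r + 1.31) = 1.24*r^2 + 3.29*r + 6.27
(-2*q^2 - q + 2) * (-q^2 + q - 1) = 2*q^4 - q^3 - q^2 + 3*q - 2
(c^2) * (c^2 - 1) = c^4 - c^2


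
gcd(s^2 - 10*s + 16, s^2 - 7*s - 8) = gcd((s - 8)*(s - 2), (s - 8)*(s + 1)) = s - 8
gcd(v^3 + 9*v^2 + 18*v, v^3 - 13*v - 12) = v + 3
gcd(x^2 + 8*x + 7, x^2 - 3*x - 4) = x + 1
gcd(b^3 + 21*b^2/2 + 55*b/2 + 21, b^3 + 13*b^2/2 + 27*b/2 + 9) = b^2 + 7*b/2 + 3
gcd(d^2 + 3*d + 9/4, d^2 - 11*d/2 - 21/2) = d + 3/2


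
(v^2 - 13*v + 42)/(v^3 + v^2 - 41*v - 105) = (v - 6)/(v^2 + 8*v + 15)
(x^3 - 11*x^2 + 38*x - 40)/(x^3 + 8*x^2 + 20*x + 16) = (x^3 - 11*x^2 + 38*x - 40)/(x^3 + 8*x^2 + 20*x + 16)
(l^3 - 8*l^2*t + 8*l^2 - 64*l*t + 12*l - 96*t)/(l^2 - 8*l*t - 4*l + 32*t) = (l^2 + 8*l + 12)/(l - 4)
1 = 1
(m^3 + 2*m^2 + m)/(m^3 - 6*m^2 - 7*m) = (m + 1)/(m - 7)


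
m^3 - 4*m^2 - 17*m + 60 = (m - 5)*(m - 3)*(m + 4)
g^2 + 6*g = g*(g + 6)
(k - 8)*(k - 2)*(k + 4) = k^3 - 6*k^2 - 24*k + 64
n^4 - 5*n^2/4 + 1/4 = (n - 1)*(n - 1/2)*(n + 1/2)*(n + 1)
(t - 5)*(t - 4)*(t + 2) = t^3 - 7*t^2 + 2*t + 40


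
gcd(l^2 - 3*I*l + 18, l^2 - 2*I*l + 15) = l + 3*I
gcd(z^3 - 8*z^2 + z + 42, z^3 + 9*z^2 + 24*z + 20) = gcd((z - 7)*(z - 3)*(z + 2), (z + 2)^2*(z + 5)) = z + 2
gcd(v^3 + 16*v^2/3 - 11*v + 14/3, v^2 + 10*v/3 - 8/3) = v - 2/3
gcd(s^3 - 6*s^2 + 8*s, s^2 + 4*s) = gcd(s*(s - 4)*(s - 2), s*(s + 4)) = s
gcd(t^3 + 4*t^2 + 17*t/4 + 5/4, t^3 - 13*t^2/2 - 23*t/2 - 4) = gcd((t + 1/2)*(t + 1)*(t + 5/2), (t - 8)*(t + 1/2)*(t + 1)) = t^2 + 3*t/2 + 1/2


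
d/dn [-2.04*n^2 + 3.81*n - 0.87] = 3.81 - 4.08*n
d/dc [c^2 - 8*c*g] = 2*c - 8*g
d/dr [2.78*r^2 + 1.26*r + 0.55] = 5.56*r + 1.26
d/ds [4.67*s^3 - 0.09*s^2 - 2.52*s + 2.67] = 14.01*s^2 - 0.18*s - 2.52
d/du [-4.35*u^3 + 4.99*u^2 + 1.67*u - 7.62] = -13.05*u^2 + 9.98*u + 1.67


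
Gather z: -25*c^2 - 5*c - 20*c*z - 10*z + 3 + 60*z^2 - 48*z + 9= -25*c^2 - 5*c + 60*z^2 + z*(-20*c - 58) + 12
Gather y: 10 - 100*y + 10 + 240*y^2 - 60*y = 240*y^2 - 160*y + 20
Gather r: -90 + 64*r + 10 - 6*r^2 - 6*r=-6*r^2 + 58*r - 80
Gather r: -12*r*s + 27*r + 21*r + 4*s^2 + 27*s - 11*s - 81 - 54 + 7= r*(48 - 12*s) + 4*s^2 + 16*s - 128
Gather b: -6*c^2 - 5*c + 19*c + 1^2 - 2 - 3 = -6*c^2 + 14*c - 4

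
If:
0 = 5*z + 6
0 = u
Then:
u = 0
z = -6/5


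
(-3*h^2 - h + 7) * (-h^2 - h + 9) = 3*h^4 + 4*h^3 - 33*h^2 - 16*h + 63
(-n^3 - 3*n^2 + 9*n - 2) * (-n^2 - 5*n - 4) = n^5 + 8*n^4 + 10*n^3 - 31*n^2 - 26*n + 8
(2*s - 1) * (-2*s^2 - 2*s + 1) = -4*s^3 - 2*s^2 + 4*s - 1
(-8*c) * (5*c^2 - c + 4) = -40*c^3 + 8*c^2 - 32*c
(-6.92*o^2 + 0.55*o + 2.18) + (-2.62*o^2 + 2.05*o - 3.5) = -9.54*o^2 + 2.6*o - 1.32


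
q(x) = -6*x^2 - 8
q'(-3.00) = 36.00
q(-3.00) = -62.00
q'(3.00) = -36.00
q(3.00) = -62.00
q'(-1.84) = 22.08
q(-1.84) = -28.31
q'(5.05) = -60.60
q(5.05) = -161.02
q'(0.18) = -2.16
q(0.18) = -8.19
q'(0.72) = -8.64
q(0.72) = -11.11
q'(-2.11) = 25.32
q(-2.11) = -34.71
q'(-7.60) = 91.20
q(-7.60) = -354.56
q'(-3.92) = 47.04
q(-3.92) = -100.20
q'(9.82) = -117.84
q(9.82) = -586.59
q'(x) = -12*x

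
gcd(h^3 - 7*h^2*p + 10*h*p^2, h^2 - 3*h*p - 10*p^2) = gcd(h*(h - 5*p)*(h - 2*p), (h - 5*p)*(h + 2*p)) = -h + 5*p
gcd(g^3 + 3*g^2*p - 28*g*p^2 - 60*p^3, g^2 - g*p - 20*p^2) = -g + 5*p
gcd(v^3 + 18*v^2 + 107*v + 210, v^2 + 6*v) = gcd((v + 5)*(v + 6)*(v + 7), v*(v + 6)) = v + 6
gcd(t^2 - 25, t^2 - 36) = 1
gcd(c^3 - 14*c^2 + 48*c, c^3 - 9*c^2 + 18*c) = c^2 - 6*c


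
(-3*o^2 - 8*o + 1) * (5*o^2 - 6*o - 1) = -15*o^4 - 22*o^3 + 56*o^2 + 2*o - 1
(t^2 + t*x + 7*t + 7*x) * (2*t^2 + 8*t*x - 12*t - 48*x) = 2*t^4 + 10*t^3*x + 2*t^3 + 8*t^2*x^2 + 10*t^2*x - 84*t^2 + 8*t*x^2 - 420*t*x - 336*x^2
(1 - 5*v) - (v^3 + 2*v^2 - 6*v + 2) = -v^3 - 2*v^2 + v - 1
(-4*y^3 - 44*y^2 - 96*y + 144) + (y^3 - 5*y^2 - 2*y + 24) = -3*y^3 - 49*y^2 - 98*y + 168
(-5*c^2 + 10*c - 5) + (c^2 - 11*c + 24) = -4*c^2 - c + 19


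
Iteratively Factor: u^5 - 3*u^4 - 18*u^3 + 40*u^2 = (u - 2)*(u^4 - u^3 - 20*u^2) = (u - 2)*(u + 4)*(u^3 - 5*u^2) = u*(u - 2)*(u + 4)*(u^2 - 5*u) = u*(u - 5)*(u - 2)*(u + 4)*(u)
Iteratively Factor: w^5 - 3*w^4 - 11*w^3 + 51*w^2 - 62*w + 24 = (w + 4)*(w^4 - 7*w^3 + 17*w^2 - 17*w + 6) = (w - 2)*(w + 4)*(w^3 - 5*w^2 + 7*w - 3) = (w - 3)*(w - 2)*(w + 4)*(w^2 - 2*w + 1) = (w - 3)*(w - 2)*(w - 1)*(w + 4)*(w - 1)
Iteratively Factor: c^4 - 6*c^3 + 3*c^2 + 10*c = (c + 1)*(c^3 - 7*c^2 + 10*c) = c*(c + 1)*(c^2 - 7*c + 10) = c*(c - 2)*(c + 1)*(c - 5)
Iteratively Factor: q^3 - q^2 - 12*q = (q - 4)*(q^2 + 3*q) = (q - 4)*(q + 3)*(q)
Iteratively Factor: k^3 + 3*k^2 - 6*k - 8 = (k - 2)*(k^2 + 5*k + 4) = (k - 2)*(k + 1)*(k + 4)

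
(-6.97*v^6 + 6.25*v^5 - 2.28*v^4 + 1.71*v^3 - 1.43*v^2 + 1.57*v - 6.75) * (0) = 0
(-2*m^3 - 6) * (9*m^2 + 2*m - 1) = -18*m^5 - 4*m^4 + 2*m^3 - 54*m^2 - 12*m + 6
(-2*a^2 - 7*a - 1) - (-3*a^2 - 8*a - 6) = a^2 + a + 5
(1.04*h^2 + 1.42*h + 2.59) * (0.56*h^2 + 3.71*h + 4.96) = 0.5824*h^4 + 4.6536*h^3 + 11.877*h^2 + 16.6521*h + 12.8464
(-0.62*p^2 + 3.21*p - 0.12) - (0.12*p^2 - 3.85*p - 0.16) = -0.74*p^2 + 7.06*p + 0.04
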